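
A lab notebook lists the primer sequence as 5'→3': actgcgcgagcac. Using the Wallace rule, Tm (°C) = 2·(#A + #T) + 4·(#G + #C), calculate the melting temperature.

44°C

T=1, G=4, C=5, A=3
A+T = 4, G+C = 9
Tm = 2×4 + 4×9 = 44°C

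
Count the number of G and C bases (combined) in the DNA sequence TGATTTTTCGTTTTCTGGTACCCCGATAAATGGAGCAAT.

Scanning the sequence gives A=9, T=15, C=7, G=8.
Total G or C: 8 + 7 = 15

15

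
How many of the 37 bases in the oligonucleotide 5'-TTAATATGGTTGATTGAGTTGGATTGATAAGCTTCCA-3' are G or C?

Scanning the sequence gives T=15, G=9, A=10, C=3.
G+C = 9 + 3 = 12

12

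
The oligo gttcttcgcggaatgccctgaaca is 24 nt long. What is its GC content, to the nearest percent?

54%

Scanning the sequence gives T=6, C=7, G=6, A=5.
G+C = 6 + 7 = 13 out of 24 bases
%GC = 13/24 × 100 = 54.17% ≈ 54%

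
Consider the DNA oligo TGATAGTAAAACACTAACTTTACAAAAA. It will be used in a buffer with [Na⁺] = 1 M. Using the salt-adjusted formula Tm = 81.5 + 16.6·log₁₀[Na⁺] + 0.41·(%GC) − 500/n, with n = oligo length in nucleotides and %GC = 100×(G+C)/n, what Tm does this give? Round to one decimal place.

72.4°C

Length n = 28. A=15, C=4, G=2, T=7
G+C = 6, so %GC = 6/28 × 100 = 21.429%
Salt term: 16.6 × (0) = 0
GC term: 0.41 × 21.429 = 8.786; length term: −500/28 = −17.857
Tm = 81.5 + (0) + 8.786 − 17.857 = 72.429 → 72.4°C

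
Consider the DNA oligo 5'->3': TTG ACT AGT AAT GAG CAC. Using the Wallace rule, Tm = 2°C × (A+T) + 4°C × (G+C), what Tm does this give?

50°C

Scanning the sequence gives T=5, A=6, C=3, G=4.
A+T = 11, G+C = 7
Tm = 4·7 + 2·11 = 28 + 22 = 50°C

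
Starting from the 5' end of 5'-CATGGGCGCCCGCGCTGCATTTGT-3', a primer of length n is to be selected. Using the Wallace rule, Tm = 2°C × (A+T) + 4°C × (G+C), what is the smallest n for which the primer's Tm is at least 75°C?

First 22 bases: CATGGGCGCCCGCGCTGCATTT → Tm = 74°C (< 75°C)
First 23 bases: CATGGGCGCCCGCGCTGCATTTG → Tm = 78°C (≥ 75°C)
Since every base adds ≥2°C, Tm only increases with n, so the threshold is first crossed at n = 23.

n = 23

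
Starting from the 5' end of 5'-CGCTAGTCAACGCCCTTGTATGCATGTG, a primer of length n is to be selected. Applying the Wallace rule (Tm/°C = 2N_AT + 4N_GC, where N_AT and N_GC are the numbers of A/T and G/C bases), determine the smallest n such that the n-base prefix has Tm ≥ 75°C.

n = 25

First 24 bases: CGCTAGTCAACGCCCTTGTATGCA → Tm = 74°C (< 75°C)
First 25 bases: CGCTAGTCAACGCCCTTGTATGCAT → Tm = 76°C (≥ 75°C)
Each additional base adds 2°C (A/T) or 4°C (G/C), so Tm is non-decreasing in n; n = 25 is the first length to reach 75°C.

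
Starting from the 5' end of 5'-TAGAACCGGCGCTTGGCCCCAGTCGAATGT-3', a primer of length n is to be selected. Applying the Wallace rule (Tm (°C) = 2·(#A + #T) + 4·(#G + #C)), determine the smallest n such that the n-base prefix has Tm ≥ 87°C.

First 26 bases: TAGAACCGGCGCTTGGCCCCAGTCGA → Tm = 86°C (< 87°C)
First 27 bases: TAGAACCGGCGCTTGGCCCCAGTCGAA → Tm = 88°C (≥ 87°C)
Each additional base adds 2°C (A/T) or 4°C (G/C), so Tm is non-decreasing in n; n = 27 is the first length to reach 87°C.

n = 27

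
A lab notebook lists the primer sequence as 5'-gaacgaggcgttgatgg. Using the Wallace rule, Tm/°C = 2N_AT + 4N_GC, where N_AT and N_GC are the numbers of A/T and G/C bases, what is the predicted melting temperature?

54°C

Base counts: A=4, C=2, T=3, G=8
AT pairs contribute 7, GC pairs contribute 10.
Tm = 2(7) + 4(10) = 14 + 40 = 54°C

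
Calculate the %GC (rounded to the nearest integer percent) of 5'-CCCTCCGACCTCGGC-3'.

80%

C=9, G=3, T=2, A=1
G+C = 3 + 9 = 12 out of 15 bases
%GC = 12/15 × 100 = 80% ≈ 80%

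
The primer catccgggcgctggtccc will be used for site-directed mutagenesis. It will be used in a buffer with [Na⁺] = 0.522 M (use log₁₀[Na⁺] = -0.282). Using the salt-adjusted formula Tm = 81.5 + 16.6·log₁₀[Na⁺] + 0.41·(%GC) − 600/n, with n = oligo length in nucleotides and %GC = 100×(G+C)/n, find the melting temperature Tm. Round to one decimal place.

75.4°C

Length n = 18. Base counts: A=1, T=3, C=8, G=6
G+C = 14, so %GC = 14/18 × 100 = 77.778%
Salt term: 16.6 × (-0.282) = -4.681
GC term: 0.41 × 77.778 = 31.889; length term: −600/18 = −33.333
Tm = 81.5 + (-4.681) + 31.889 − 33.333 = 75.375 → 75.4°C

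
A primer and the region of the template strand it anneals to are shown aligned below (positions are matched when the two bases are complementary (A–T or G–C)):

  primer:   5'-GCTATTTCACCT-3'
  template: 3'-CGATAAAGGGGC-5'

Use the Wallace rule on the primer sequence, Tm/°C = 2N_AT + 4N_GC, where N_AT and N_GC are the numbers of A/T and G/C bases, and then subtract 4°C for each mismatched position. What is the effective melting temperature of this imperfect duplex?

Primer base counts: A=2, T=5, G=1, C=4 → A+T=7, G+C=5
Perfect-match Tm = 2(7) + 4(5) = 14 + 20 = 34°C
Mismatches (positions where the bases are not complementary): 2 (at positions 9, 12)
Effective Tm = 34 − 2×4 = 34 − 8 = 26°C

26°C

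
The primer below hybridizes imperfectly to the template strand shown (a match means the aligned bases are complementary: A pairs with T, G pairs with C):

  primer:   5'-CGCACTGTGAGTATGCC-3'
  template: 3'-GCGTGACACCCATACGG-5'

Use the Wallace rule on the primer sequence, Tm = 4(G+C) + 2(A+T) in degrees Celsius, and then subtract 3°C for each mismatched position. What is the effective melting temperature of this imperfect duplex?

51°C

Primer base counts: A=3, T=4, G=5, C=5 → A+T=7, G+C=10
Perfect-match Tm = 2(7) + 4(10) = 14 + 40 = 54°C
Mismatches (positions where the bases are not complementary): 1 (at position 10)
Effective Tm = 54 − 1×3 = 54 − 3 = 51°C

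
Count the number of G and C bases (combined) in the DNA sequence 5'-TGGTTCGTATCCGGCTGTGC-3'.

Base counts: G=7, C=5, A=1, T=7
Total G or C: 7 + 5 = 12

12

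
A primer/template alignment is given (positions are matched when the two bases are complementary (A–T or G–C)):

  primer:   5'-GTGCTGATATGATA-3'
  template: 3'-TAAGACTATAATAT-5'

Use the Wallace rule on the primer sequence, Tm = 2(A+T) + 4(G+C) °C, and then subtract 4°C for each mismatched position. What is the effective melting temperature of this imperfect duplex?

Primer base counts: A=4, T=5, G=4, C=1 → A+T=9, G+C=5
Perfect-match Tm = 2(9) + 4(5) = 18 + 20 = 38°C
Mismatches (positions where the bases are not complementary): 3 (at positions 1, 3, 11)
Effective Tm = 38 − 3×4 = 38 − 12 = 26°C

26°C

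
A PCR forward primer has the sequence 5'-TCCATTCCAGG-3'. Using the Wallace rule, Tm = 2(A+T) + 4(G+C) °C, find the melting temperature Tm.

C=4, G=2, A=2, T=3
AT pairs contribute 5, GC pairs contribute 6.
Tm = 2(5) + 4(6) = 10 + 24 = 34°C

34°C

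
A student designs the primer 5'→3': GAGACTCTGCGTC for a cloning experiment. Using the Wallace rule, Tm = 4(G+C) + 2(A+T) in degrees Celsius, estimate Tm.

Base counts: T=3, A=2, C=4, G=4
A+T = 5, G+C = 8
Tm = 4·8 + 2·5 = 32 + 10 = 42°C

42°C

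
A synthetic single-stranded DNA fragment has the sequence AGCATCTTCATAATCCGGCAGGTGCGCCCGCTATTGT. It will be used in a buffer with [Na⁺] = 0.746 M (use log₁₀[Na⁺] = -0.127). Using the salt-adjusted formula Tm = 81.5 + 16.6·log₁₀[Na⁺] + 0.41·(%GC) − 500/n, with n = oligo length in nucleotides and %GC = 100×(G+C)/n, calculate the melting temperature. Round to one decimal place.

88.0°C

Length n = 37. Counting bases: G=9, A=7, T=10, C=11
G+C = 20, so %GC = 20/37 × 100 = 54.054%
Salt term: 16.6 × (-0.127) = -2.108
GC term: 0.41 × 54.054 = 22.162; length term: −500/37 = −13.514
Tm = 81.5 + (-2.108) + 22.162 − 13.514 = 88.04 → 88.0°C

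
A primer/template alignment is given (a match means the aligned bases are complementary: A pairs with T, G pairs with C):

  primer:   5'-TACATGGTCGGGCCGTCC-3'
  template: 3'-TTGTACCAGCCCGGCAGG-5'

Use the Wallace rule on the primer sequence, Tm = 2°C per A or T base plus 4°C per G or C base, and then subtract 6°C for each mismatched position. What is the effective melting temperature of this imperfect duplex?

Primer base counts: A=2, T=4, G=6, C=6 → A+T=6, G+C=12
Perfect-match Tm = 2(6) + 4(12) = 12 + 48 = 60°C
Mismatches (positions where the bases are not complementary): 1 (at position 1)
Effective Tm = 60 − 1×6 = 60 − 6 = 54°C

54°C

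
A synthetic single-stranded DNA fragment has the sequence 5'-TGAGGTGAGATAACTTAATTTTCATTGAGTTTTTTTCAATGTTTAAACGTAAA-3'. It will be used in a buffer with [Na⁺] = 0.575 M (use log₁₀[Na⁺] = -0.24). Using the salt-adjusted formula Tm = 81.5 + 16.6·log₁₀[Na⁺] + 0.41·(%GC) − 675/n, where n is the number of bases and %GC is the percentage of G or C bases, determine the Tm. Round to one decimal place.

Length n = 53. G=9, A=17, C=4, T=23
G+C = 13, so %GC = 13/53 × 100 = 24.528%
Salt term: 16.6 × (-0.24) = -3.984
GC term: 0.41 × 24.528 = 10.056; length term: −675/53 = −12.736
Tm = 81.5 + (-3.984) + 10.056 − 12.736 = 74.836 → 74.8°C

74.8°C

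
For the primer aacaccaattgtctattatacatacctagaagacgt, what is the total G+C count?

Counting bases: C=8, T=10, A=14, G=4
G+C = 4 + 8 = 12

12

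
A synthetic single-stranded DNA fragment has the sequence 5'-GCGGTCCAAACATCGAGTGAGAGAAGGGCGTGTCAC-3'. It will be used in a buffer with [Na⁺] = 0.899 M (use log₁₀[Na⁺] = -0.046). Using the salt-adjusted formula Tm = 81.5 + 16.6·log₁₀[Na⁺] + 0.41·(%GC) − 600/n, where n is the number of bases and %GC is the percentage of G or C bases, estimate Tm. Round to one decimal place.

88.0°C

Length n = 36. Scanning the sequence gives C=8, T=5, A=10, G=13.
G+C = 21, so %GC = 21/36 × 100 = 58.333%
Salt term: 16.6 × (-0.046) = -0.764
GC term: 0.41 × 58.333 = 23.917; length term: −600/36 = −16.667
Tm = 81.5 + (-0.764) + 23.917 − 16.667 = 87.986 → 88.0°C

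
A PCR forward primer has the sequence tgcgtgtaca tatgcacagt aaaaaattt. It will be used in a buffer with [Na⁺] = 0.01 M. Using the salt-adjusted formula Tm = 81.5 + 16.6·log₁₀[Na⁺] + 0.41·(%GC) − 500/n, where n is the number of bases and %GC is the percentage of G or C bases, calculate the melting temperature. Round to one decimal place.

Length n = 29. Base counts: C=4, T=9, A=11, G=5
G+C = 9, so %GC = 9/29 × 100 = 31.034%
Salt term: 16.6 × (-2) = -33.2
GC term: 0.41 × 31.034 = 12.724; length term: −500/29 = −17.241
Tm = 81.5 + (-33.2) + 12.724 − 17.241 = 43.783 → 43.8°C

43.8°C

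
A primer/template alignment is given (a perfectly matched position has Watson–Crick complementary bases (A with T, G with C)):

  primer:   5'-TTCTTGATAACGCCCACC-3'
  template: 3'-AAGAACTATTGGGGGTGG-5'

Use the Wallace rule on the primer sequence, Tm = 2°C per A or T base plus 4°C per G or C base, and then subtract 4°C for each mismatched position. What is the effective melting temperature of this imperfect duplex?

50°C

Primer base counts: A=4, T=5, G=2, C=7 → A+T=9, G+C=9
Perfect-match Tm = 2(9) + 4(9) = 18 + 36 = 54°C
Mismatches (positions where the bases are not complementary): 1 (at position 12)
Effective Tm = 54 − 1×4 = 54 − 4 = 50°C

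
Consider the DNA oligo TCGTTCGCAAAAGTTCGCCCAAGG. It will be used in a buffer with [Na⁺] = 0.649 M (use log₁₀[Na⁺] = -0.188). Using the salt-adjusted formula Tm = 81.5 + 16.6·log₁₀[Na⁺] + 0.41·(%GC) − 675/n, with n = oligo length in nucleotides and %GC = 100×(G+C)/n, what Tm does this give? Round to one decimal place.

Length n = 24. C=7, A=6, T=5, G=6
G+C = 13, so %GC = 13/24 × 100 = 54.167%
Salt term: 16.6 × (-0.188) = -3.121
GC term: 0.41 × 54.167 = 22.208; length term: −675/24 = −28.125
Tm = 81.5 + (-3.121) + 22.208 − 28.125 = 72.462 → 72.5°C

72.5°C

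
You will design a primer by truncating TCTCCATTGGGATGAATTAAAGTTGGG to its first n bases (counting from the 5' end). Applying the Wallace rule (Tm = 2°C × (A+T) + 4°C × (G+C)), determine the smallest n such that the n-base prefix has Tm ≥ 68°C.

n = 25

First 24 bases: TCTCCATTGGGATGAATTAAAGTT → Tm = 64°C (< 68°C)
First 25 bases: TCTCCATTGGGATGAATTAAAGTTG → Tm = 68°C (≥ 68°C)
Since every base adds ≥2°C, Tm only increases with n, so the threshold is first crossed at n = 25.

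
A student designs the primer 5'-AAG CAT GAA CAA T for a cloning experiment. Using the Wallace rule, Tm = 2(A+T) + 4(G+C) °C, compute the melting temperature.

34°C

Scanning the sequence gives C=2, A=7, T=2, G=2.
A+T = 9, G+C = 4
Tm = 2(9) + 4(4) = 18 + 16 = 34°C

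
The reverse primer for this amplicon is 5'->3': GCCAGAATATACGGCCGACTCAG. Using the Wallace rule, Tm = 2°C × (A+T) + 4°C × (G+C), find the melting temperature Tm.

Scanning the sequence gives A=7, G=6, T=3, C=7.
A+T = 10, G+C = 13
Tm = 4·13 + 2·10 = 52 + 20 = 72°C

72°C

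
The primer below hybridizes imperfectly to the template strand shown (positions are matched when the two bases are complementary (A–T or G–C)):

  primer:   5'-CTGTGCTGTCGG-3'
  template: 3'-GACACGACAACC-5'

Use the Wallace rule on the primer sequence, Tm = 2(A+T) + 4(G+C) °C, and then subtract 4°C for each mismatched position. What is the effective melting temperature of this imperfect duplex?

Primer base counts: A=0, T=4, G=5, C=3 → A+T=4, G+C=8
Perfect-match Tm = 2(4) + 4(8) = 8 + 32 = 40°C
Mismatches (positions where the bases are not complementary): 1 (at position 10)
Effective Tm = 40 − 1×4 = 40 − 4 = 36°C

36°C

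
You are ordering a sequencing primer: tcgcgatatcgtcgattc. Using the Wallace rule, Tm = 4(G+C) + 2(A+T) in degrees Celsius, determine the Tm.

54°C

Base counts: G=4, C=5, A=3, T=6
AT pairs contribute 9, GC pairs contribute 9.
Tm = 2(9) + 4(9) = 18 + 36 = 54°C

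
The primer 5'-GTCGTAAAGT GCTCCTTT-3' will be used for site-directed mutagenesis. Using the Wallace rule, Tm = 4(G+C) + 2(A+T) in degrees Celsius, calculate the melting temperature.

52°C

Scanning the sequence gives T=7, A=3, G=4, C=4.
AT pairs contribute 10, GC pairs contribute 8.
Tm = 2(10) + 4(8) = 20 + 32 = 52°C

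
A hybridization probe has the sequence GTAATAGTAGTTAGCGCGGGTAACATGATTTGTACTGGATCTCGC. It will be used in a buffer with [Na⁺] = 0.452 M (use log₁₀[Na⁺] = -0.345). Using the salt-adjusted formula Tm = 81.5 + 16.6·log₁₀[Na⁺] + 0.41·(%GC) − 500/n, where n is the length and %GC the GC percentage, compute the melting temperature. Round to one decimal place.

82.9°C

Length n = 45. A=11, G=13, C=7, T=14
G+C = 20, so %GC = 20/45 × 100 = 44.444%
Salt term: 16.6 × (-0.345) = -5.727
GC term: 0.41 × 44.444 = 18.222; length term: −500/45 = −11.111
Tm = 81.5 + (-5.727) + 18.222 − 11.111 = 82.884 → 82.9°C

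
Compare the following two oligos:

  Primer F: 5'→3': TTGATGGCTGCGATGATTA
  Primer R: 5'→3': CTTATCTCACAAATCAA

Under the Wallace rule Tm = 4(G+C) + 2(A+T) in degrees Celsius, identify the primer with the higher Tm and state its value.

Primer F, 54°C

Primer F: A+T=11, G+C=8 → Tm = 2(11)+4(8) = 54°C
Primer R: A+T=12, G+C=5 → Tm = 2(12)+4(5) = 44°C
54°C vs 44°C → primer F is higher.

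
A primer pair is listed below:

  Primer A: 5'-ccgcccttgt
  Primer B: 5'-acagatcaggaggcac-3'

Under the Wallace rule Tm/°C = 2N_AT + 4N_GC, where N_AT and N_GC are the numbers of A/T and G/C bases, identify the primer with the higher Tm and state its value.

Primer A: A+T=3, G+C=7 → Tm = 2(3)+4(7) = 34°C
Primer B: A+T=7, G+C=9 → Tm = 2(7)+4(9) = 50°C
34°C vs 50°C → primer B is higher.

Primer B, 50°C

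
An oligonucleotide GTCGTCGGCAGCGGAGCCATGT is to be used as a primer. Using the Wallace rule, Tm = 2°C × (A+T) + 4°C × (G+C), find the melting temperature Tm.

Base counts: C=6, A=3, T=4, G=9
So N_AT = 7 and N_GC = 15.
Tm = 2(7) + 4(15) = 14 + 60 = 74°C

74°C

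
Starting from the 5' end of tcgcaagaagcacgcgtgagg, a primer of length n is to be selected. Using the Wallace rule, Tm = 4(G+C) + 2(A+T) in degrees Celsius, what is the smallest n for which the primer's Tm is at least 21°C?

First 6 bases: TCGCAA → Tm = 18°C (< 21°C)
First 7 bases: TCGCAAG → Tm = 22°C (≥ 21°C)
Each additional base adds 2°C (A/T) or 4°C (G/C), so Tm is non-decreasing in n; n = 7 is the first length to reach 21°C.

n = 7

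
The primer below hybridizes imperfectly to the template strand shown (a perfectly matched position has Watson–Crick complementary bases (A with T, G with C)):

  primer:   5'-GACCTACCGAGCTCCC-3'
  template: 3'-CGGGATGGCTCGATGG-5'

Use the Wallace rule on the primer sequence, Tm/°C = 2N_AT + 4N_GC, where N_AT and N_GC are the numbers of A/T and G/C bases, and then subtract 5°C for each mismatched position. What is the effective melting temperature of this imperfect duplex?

Primer base counts: A=3, T=2, G=3, C=8 → A+T=5, G+C=11
Perfect-match Tm = 2(5) + 4(11) = 10 + 44 = 54°C
Mismatches (positions where the bases are not complementary): 2 (at positions 2, 14)
Effective Tm = 54 − 2×5 = 54 − 10 = 44°C

44°C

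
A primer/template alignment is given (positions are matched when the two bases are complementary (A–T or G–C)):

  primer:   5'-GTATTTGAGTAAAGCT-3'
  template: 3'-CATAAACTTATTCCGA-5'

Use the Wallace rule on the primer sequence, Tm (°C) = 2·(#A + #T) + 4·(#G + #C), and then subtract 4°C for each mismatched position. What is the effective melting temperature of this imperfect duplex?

34°C

Primer base counts: A=5, T=6, G=4, C=1 → A+T=11, G+C=5
Perfect-match Tm = 2(11) + 4(5) = 22 + 20 = 42°C
Mismatches (positions where the bases are not complementary): 2 (at positions 9, 13)
Effective Tm = 42 − 2×4 = 42 − 8 = 34°C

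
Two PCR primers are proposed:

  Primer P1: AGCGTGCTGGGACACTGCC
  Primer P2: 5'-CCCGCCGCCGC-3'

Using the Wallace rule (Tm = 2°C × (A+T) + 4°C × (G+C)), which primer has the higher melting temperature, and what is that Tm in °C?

Primer P1, 64°C

Primer P1: A+T=6, G+C=13 → Tm = 2(6)+4(13) = 64°C
Primer P2: A+T=0, G+C=11 → Tm = 2(0)+4(11) = 44°C
64°C vs 44°C → primer P1 is higher.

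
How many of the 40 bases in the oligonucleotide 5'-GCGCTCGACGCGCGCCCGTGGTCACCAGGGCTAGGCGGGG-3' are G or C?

32

Scanning the sequence gives T=4, A=4, G=18, C=14.
Total G or C: 18 + 14 = 32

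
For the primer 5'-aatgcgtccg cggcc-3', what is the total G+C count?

G=5, C=6, A=2, T=2
Total G or C: 5 + 6 = 11

11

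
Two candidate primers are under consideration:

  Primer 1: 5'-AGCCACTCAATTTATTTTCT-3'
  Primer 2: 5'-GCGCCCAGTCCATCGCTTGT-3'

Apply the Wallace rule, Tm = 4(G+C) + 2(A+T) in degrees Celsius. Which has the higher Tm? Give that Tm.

Primer 1: A+T=14, G+C=6 → Tm = 2(14)+4(6) = 52°C
Primer 2: A+T=7, G+C=13 → Tm = 2(7)+4(13) = 66°C
52°C vs 66°C → primer 2 is higher.

Primer 2, 66°C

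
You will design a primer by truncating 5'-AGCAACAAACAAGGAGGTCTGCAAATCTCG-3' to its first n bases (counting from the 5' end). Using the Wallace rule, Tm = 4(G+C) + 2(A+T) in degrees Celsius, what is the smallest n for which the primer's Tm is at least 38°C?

First 13 bases: AGCAACAAACAAG → Tm = 36°C (< 38°C)
First 14 bases: AGCAACAAACAAGG → Tm = 40°C (≥ 38°C)
Since every base adds ≥2°C, Tm only increases with n, so the threshold is first crossed at n = 14.

n = 14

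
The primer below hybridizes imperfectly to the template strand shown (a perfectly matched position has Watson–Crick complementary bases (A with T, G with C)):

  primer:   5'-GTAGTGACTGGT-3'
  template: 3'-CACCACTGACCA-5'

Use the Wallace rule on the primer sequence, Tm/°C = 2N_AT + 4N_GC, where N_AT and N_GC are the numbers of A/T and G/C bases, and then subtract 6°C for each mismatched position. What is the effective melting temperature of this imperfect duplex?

Primer base counts: A=2, T=4, G=5, C=1 → A+T=6, G+C=6
Perfect-match Tm = 2(6) + 4(6) = 12 + 24 = 36°C
Mismatches (positions where the bases are not complementary): 1 (at position 3)
Effective Tm = 36 − 1×6 = 36 − 6 = 30°C

30°C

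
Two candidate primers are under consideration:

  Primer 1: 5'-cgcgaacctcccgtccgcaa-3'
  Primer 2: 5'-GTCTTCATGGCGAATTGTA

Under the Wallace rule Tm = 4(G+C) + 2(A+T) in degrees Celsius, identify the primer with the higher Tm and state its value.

Primer 1, 68°C

Primer 1: A+T=6, G+C=14 → Tm = 2(6)+4(14) = 68°C
Primer 2: A+T=11, G+C=8 → Tm = 2(11)+4(8) = 54°C
68°C vs 54°C → primer 1 is higher.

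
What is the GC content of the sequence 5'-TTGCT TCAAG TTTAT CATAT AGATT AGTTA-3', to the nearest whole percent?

23%

Base counts: G=4, A=9, C=3, T=14
G+C = 4 + 3 = 7 out of 30 bases
%GC = 7/30 × 100 = 23.33% ≈ 23%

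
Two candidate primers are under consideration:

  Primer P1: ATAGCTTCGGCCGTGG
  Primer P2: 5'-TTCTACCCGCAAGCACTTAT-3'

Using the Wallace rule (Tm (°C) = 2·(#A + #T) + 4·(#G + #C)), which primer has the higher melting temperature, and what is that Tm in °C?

Primer P2, 58°C

Primer P1: A+T=6, G+C=10 → Tm = 2(6)+4(10) = 52°C
Primer P2: A+T=11, G+C=9 → Tm = 2(11)+4(9) = 58°C
52°C vs 58°C → primer P2 is higher.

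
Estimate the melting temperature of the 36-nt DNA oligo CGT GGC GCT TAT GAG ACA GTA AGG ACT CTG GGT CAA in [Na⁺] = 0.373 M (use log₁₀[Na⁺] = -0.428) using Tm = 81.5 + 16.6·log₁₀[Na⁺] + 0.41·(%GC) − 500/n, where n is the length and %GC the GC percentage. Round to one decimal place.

82.1°C

Length n = 36. Scanning the sequence gives G=12, C=7, A=9, T=8.
G+C = 19, so %GC = 19/36 × 100 = 52.778%
Salt term: 16.6 × (-0.428) = -7.105
GC term: 0.41 × 52.778 = 21.639; length term: −500/36 = −13.889
Tm = 81.5 + (-7.105) + 21.639 − 13.889 = 82.145 → 82.1°C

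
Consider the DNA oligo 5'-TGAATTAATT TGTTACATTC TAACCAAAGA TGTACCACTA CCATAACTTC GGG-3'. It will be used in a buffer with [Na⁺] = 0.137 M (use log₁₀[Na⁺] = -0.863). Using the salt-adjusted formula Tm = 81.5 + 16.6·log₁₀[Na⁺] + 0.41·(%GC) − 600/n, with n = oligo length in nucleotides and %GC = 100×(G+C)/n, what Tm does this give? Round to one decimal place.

69.8°C

Length n = 53. Counting bases: A=18, T=17, C=11, G=7
G+C = 18, so %GC = 18/53 × 100 = 33.962%
Salt term: 16.6 × (-0.863) = -14.326
GC term: 0.41 × 33.962 = 13.924; length term: −600/53 = −11.321
Tm = 81.5 + (-14.326) + 13.924 − 11.321 = 69.777 → 69.8°C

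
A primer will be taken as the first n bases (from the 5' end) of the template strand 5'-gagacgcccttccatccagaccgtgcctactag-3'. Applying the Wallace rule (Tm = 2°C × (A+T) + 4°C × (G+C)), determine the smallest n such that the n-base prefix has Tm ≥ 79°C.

First 24 bases: GAGACGCCCTTCCATCCAGACCGT → Tm = 78°C (< 79°C)
First 25 bases: GAGACGCCCTTCCATCCAGACCGTG → Tm = 82°C (≥ 79°C)
Each additional base adds 2°C (A/T) or 4°C (G/C), so Tm is non-decreasing in n; n = 25 is the first length to reach 79°C.

n = 25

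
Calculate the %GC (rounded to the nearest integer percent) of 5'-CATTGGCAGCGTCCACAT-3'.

56%

Counting bases: A=4, G=4, C=6, T=4
G+C = 4 + 6 = 10 out of 18 bases
%GC = 10/18 × 100 = 55.56% ≈ 56%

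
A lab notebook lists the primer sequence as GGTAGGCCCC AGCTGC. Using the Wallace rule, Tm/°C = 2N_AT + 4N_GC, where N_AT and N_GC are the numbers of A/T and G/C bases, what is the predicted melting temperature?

Counting bases: G=6, C=6, A=2, T=2
So N_AT = 4 and N_GC = 12.
Tm = 4·12 + 2·4 = 48 + 8 = 56°C

56°C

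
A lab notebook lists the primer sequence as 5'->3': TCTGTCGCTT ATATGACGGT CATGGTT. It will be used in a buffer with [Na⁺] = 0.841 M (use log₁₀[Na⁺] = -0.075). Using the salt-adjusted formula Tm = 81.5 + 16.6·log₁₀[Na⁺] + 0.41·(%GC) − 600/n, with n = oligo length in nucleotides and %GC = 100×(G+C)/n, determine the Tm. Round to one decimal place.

Length n = 27. Scanning the sequence gives A=4, C=5, T=11, G=7.
G+C = 12, so %GC = 12/27 × 100 = 44.444%
Salt term: 16.6 × (-0.075) = -1.245
GC term: 0.41 × 44.444 = 18.222; length term: −600/27 = −22.222
Tm = 81.5 + (-1.245) + 18.222 − 22.222 = 76.255 → 76.3°C

76.3°C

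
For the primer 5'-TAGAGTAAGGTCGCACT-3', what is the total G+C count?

8

Base counts: T=4, A=5, G=5, C=3
G+C = 5 + 3 = 8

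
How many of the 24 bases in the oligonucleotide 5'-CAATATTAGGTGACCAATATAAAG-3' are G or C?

G=4, A=11, C=3, T=6
G+C = 4 + 3 = 7

7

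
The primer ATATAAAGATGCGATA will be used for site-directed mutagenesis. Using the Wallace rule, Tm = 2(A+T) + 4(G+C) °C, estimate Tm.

40°C

Scanning the sequence gives A=8, G=3, T=4, C=1.
So N_AT = 12 and N_GC = 4.
Tm = 4·4 + 2·12 = 16 + 24 = 40°C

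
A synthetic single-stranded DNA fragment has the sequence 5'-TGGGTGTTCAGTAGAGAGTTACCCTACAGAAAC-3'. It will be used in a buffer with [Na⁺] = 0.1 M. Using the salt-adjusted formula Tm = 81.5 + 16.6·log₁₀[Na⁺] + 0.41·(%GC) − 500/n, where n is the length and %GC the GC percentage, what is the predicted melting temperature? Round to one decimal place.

68.4°C

Length n = 33. Counting bases: G=9, A=10, C=6, T=8
G+C = 15, so %GC = 15/33 × 100 = 45.455%
Salt term: 16.6 × (-1) = -16.6
GC term: 0.41 × 45.455 = 18.637; length term: −500/33 = −15.152
Tm = 81.5 + (-16.6) + 18.637 − 15.152 = 68.385 → 68.4°C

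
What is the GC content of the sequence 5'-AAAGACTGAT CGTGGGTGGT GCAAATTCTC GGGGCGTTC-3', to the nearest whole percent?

54%

A=8, T=10, G=14, C=7
G+C = 14 + 7 = 21 out of 39 bases
%GC = 21/39 × 100 = 53.85% ≈ 54%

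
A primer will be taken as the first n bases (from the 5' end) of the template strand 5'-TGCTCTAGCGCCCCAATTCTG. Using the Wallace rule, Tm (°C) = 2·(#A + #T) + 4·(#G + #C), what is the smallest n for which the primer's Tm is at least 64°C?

n = 21

First 20 bases: TGCTCTAGCGCCCCAATTCT → Tm = 62°C (< 64°C)
First 21 bases: TGCTCTAGCGCCCCAATTCTG → Tm = 66°C (≥ 64°C)
Since every base adds ≥2°C, Tm only increases with n, so the threshold is first crossed at n = 21.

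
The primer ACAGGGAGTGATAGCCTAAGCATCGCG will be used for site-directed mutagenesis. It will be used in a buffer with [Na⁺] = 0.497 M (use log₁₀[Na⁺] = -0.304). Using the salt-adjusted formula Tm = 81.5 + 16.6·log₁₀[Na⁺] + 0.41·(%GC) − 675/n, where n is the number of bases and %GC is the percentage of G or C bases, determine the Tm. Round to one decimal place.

74.2°C

Length n = 27. Counting bases: C=6, T=4, G=9, A=8
G+C = 15, so %GC = 15/27 × 100 = 55.556%
Salt term: 16.6 × (-0.304) = -5.046
GC term: 0.41 × 55.556 = 22.778; length term: −675/27 = −25
Tm = 81.5 + (-5.046) + 22.778 − 25 = 74.232 → 74.2°C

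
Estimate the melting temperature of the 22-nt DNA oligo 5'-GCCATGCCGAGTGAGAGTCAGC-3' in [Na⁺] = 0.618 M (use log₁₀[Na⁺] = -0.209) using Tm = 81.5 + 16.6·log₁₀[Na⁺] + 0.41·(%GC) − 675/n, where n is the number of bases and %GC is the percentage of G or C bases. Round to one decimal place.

Length n = 22. A=5, C=6, G=8, T=3
G+C = 14, so %GC = 14/22 × 100 = 63.636%
Salt term: 16.6 × (-0.209) = -3.469
GC term: 0.41 × 63.636 = 26.091; length term: −675/22 = −30.682
Tm = 81.5 + (-3.469) + 26.091 − 30.682 = 73.44 → 73.4°C

73.4°C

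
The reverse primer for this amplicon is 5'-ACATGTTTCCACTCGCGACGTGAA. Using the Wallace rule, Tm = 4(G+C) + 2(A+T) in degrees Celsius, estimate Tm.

Base counts: A=6, G=5, C=7, T=6
AT pairs contribute 12, GC pairs contribute 12.
Tm = 2×12 + 4×12 = 72°C

72°C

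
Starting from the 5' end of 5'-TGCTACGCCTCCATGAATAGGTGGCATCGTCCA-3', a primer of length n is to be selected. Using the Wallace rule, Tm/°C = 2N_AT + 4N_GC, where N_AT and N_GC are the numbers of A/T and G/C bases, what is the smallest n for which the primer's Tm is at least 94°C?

n = 31

First 30 bases: TGCTACGCCTCCATGAATAGGTGGCATCGT → Tm = 92°C (< 94°C)
First 31 bases: TGCTACGCCTCCATGAATAGGTGGCATCGTC → Tm = 96°C (≥ 94°C)
Since every base adds ≥2°C, Tm only increases with n, so the threshold is first crossed at n = 31.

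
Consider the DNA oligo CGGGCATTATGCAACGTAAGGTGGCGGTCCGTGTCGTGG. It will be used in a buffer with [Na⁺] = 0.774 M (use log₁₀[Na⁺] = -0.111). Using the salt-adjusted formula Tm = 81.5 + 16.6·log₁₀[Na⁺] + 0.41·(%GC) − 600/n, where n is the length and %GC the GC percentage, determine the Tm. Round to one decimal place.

Length n = 39. Counting bases: T=9, C=8, G=16, A=6
G+C = 24, so %GC = 24/39 × 100 = 61.538%
Salt term: 16.6 × (-0.111) = -1.843
GC term: 0.41 × 61.538 = 25.231; length term: −600/39 = −15.385
Tm = 81.5 + (-1.843) + 25.231 − 15.385 = 89.503 → 89.5°C

89.5°C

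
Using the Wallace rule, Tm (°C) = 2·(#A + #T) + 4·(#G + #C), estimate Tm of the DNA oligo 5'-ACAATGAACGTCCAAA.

Base counts: G=2, T=2, A=8, C=4
AT pairs contribute 10, GC pairs contribute 6.
Tm = 2×10 + 4×6 = 44°C

44°C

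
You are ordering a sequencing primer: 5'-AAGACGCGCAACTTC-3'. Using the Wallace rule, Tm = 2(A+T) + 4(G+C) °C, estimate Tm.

Scanning the sequence gives C=5, A=5, T=2, G=3.
A+T = 7, G+C = 8
Tm = 4·8 + 2·7 = 32 + 14 = 46°C

46°C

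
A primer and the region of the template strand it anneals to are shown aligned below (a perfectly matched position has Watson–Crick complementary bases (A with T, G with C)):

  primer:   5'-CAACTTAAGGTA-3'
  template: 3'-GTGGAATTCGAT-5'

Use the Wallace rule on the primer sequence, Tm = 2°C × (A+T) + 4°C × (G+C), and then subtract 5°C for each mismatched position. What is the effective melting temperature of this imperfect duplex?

22°C

Primer base counts: A=5, T=3, G=2, C=2 → A+T=8, G+C=4
Perfect-match Tm = 2(8) + 4(4) = 16 + 16 = 32°C
Mismatches (positions where the bases are not complementary): 2 (at positions 3, 10)
Effective Tm = 32 − 2×5 = 32 − 10 = 22°C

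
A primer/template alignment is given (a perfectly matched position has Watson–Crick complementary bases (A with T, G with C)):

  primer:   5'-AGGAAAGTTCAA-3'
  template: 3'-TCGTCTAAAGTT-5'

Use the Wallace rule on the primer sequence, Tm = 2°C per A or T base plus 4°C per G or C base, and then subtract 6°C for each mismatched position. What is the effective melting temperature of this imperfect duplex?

Primer base counts: A=6, T=2, G=3, C=1 → A+T=8, G+C=4
Perfect-match Tm = 2(8) + 4(4) = 16 + 16 = 32°C
Mismatches (positions where the bases are not complementary): 3 (at positions 3, 5, 7)
Effective Tm = 32 − 3×6 = 32 − 18 = 14°C

14°C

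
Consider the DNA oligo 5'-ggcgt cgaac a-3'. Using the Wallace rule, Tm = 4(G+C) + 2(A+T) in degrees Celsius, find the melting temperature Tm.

36°C

T=1, C=3, G=4, A=3
AT pairs contribute 4, GC pairs contribute 7.
Tm = 4·7 + 2·4 = 28 + 8 = 36°C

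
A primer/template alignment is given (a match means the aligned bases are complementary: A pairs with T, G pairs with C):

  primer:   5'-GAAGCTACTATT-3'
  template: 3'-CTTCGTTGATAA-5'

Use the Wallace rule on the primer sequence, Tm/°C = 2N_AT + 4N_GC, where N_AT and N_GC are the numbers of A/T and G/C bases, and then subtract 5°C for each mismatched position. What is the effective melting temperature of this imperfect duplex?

Primer base counts: A=4, T=4, G=2, C=2 → A+T=8, G+C=4
Perfect-match Tm = 2(8) + 4(4) = 16 + 16 = 32°C
Mismatches (positions where the bases are not complementary): 1 (at position 6)
Effective Tm = 32 − 1×5 = 32 − 5 = 27°C

27°C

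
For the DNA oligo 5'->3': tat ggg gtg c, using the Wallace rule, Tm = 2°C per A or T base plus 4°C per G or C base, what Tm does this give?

32°C

Base counts: G=5, C=1, A=1, T=3
So N_AT = 4 and N_GC = 6.
Tm = 4·6 + 2·4 = 24 + 8 = 32°C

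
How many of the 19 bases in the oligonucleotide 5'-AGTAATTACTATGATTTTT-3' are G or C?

Base counts: T=10, A=6, G=2, C=1
G+C = 2 + 1 = 3

3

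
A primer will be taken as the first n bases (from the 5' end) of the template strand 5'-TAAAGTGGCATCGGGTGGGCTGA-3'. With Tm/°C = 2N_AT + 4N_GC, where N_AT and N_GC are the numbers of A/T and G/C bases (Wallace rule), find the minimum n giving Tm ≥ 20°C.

n = 8

First 7 bases: TAAAGTG → Tm = 18°C (< 20°C)
First 8 bases: TAAAGTGG → Tm = 22°C (≥ 20°C)
Each additional base adds 2°C (A/T) or 4°C (G/C), so Tm is non-decreasing in n; n = 8 is the first length to reach 20°C.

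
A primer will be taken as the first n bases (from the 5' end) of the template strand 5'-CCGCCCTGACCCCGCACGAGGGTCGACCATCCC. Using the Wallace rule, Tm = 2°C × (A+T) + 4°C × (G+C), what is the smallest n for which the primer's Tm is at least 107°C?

First 30 bases: CCGCCCTGACCCCGCACGAGGGTCGACCAT → Tm = 104°C (< 107°C)
First 31 bases: CCGCCCTGACCCCGCACGAGGGTCGACCATC → Tm = 108°C (≥ 107°C)
Since every base adds ≥2°C, Tm only increases with n, so the threshold is first crossed at n = 31.

n = 31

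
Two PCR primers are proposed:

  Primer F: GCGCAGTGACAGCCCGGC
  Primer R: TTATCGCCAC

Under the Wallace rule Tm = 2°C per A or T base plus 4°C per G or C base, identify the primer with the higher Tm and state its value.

Primer F: A+T=4, G+C=14 → Tm = 2(4)+4(14) = 64°C
Primer R: A+T=5, G+C=5 → Tm = 2(5)+4(5) = 30°C
64°C vs 30°C → primer F is higher.

Primer F, 64°C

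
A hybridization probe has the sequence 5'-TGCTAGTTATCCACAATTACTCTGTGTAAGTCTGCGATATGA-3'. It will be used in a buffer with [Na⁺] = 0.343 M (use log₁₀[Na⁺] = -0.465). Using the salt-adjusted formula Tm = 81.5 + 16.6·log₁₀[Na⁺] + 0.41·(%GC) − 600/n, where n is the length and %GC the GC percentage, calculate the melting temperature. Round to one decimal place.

75.1°C

Length n = 42. Base counts: C=8, G=8, A=11, T=15
G+C = 16, so %GC = 16/42 × 100 = 38.095%
Salt term: 16.6 × (-0.465) = -7.719
GC term: 0.41 × 38.095 = 15.619; length term: −600/42 = −14.286
Tm = 81.5 + (-7.719) + 15.619 − 14.286 = 75.114 → 75.1°C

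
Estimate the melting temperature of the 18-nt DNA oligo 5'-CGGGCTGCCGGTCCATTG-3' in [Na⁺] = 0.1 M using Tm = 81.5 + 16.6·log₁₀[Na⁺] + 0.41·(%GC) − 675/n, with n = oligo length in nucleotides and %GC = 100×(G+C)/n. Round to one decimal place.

Length n = 18. Scanning the sequence gives G=7, C=6, A=1, T=4.
G+C = 13, so %GC = 13/18 × 100 = 72.222%
Salt term: 16.6 × (-1) = -16.6
GC term: 0.41 × 72.222 = 29.611; length term: −675/18 = −37.5
Tm = 81.5 + (-16.6) + 29.611 − 37.5 = 57.011 → 57.0°C

57.0°C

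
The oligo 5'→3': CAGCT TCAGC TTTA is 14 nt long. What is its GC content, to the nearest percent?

43%

Base counts: C=4, A=3, T=5, G=2
G+C = 2 + 4 = 6 out of 14 bases
%GC = 6/14 × 100 = 42.86% ≈ 43%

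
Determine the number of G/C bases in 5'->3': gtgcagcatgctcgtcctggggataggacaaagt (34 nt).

Counting bases: C=7, G=12, T=7, A=8
G+C = 12 + 7 = 19

19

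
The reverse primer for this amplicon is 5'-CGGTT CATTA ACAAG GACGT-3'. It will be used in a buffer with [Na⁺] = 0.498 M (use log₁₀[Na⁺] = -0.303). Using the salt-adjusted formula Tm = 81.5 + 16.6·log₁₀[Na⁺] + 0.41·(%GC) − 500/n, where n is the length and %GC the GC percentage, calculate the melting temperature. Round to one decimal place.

69.9°C

Length n = 20. Scanning the sequence gives C=4, T=5, A=6, G=5.
G+C = 9, so %GC = 9/20 × 100 = 45%
Salt term: 16.6 × (-0.303) = -5.03
GC term: 0.41 × 45 = 18.45; length term: −500/20 = −25
Tm = 81.5 + (-5.03) + 18.45 − 25 = 69.92 → 69.9°C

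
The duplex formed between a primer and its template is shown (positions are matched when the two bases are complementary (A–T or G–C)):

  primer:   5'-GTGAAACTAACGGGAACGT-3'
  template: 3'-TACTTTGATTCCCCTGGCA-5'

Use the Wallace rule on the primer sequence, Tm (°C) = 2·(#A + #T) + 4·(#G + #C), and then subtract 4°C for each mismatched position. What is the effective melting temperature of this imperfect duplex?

44°C

Primer base counts: A=7, T=3, G=6, C=3 → A+T=10, G+C=9
Perfect-match Tm = 2(10) + 4(9) = 20 + 36 = 56°C
Mismatches (positions where the bases are not complementary): 3 (at positions 1, 11, 16)
Effective Tm = 56 − 3×4 = 56 − 12 = 44°C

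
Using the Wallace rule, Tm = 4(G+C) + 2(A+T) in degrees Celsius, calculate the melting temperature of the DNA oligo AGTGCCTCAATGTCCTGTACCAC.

70°C

Scanning the sequence gives C=8, G=4, A=5, T=6.
AT pairs contribute 11, GC pairs contribute 12.
Tm = 2(11) + 4(12) = 22 + 48 = 70°C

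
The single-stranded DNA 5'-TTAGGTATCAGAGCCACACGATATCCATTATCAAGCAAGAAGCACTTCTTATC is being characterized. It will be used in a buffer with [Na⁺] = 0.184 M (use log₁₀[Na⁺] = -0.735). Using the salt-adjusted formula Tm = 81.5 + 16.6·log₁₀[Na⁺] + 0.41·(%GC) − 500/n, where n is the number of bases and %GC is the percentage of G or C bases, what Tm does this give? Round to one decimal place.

Length n = 53. Counting bases: G=8, C=13, T=14, A=18
G+C = 21, so %GC = 21/53 × 100 = 39.623%
Salt term: 16.6 × (-0.735) = -12.201
GC term: 0.41 × 39.623 = 16.245; length term: −500/53 = −9.434
Tm = 81.5 + (-12.201) + 16.245 − 9.434 = 76.11 → 76.1°C

76.1°C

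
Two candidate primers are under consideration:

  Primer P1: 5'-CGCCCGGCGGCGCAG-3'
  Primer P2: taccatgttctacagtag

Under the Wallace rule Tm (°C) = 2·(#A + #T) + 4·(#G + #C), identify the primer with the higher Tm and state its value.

Primer P1, 58°C

Primer P1: A+T=1, G+C=14 → Tm = 2(1)+4(14) = 58°C
Primer P2: A+T=11, G+C=7 → Tm = 2(11)+4(7) = 50°C
58°C vs 50°C → primer P1 is higher.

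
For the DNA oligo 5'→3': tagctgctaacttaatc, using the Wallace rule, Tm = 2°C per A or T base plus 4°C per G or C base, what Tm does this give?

46°C

Base counts: G=2, C=4, A=5, T=6
So N_AT = 11 and N_GC = 6.
Tm = 2×11 + 4×6 = 46°C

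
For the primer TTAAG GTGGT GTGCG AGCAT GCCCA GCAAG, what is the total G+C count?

17

Scanning the sequence gives C=6, T=6, G=11, A=7.
G+C = 11 + 6 = 17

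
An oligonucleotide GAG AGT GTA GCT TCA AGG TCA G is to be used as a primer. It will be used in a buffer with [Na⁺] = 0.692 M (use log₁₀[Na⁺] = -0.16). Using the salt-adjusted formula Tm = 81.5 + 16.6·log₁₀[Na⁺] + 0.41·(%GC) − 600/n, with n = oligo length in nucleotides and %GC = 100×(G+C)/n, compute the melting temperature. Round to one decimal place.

Length n = 22. Base counts: C=3, G=8, A=6, T=5
G+C = 11, so %GC = 11/22 × 100 = 50%
Salt term: 16.6 × (-0.16) = -2.656
GC term: 0.41 × 50 = 20.5; length term: −600/22 = −27.273
Tm = 81.5 + (-2.656) + 20.5 − 27.273 = 72.071 → 72.1°C

72.1°C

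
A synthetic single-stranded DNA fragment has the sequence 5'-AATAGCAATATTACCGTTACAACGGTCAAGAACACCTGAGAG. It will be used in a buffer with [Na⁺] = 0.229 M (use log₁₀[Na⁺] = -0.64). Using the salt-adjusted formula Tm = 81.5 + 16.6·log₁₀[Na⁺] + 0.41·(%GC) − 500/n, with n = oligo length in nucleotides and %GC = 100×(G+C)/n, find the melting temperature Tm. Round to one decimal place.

Length n = 42. Counting bases: T=8, C=9, A=17, G=8
G+C = 17, so %GC = 17/42 × 100 = 40.476%
Salt term: 16.6 × (-0.64) = -10.624
GC term: 0.41 × 40.476 = 16.595; length term: −500/42 = −11.905
Tm = 81.5 + (-10.624) + 16.595 − 11.905 = 75.566 → 75.6°C

75.6°C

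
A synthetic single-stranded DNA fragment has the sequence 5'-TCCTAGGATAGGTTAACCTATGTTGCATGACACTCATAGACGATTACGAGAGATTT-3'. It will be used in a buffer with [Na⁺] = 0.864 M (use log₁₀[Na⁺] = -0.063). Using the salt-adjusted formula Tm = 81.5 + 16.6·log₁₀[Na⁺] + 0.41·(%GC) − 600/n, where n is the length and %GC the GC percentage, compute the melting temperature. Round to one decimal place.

85.8°C

Length n = 56. C=10, A=17, T=17, G=12
G+C = 22, so %GC = 22/56 × 100 = 39.286%
Salt term: 16.6 × (-0.063) = -1.046
GC term: 0.41 × 39.286 = 16.107; length term: −600/56 = −10.714
Tm = 81.5 + (-1.046) + 16.107 − 10.714 = 85.847 → 85.8°C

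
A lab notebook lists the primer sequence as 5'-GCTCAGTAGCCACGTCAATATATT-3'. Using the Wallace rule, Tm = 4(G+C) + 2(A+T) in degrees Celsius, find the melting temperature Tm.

68°C

Counting bases: C=6, T=7, G=4, A=7
A+T = 14, G+C = 10
Tm = 2×14 + 4×10 = 68°C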